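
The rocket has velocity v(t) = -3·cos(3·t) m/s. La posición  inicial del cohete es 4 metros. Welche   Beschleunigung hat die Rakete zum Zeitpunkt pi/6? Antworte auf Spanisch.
Partiendo de la velocidad v(t) = -3·cos(3·t), tomamos 1 derivada. Tomando d/dt de v(t), encontramos a(t) = 9·sin(3·t). Usando a(t) = 9·sin(3·t) y sustituyendo t = pi/6, encontramos a = 9.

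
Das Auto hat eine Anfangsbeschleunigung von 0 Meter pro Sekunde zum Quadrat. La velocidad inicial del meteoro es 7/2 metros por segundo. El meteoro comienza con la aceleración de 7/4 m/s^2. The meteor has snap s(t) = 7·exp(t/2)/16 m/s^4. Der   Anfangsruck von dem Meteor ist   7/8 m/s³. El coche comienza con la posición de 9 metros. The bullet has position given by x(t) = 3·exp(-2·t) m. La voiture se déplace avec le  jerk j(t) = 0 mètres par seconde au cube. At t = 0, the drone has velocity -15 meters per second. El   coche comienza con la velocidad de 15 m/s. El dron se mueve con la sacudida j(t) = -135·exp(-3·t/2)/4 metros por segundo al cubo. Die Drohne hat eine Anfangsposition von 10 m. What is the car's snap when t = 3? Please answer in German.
Um dies zu lösen, müssen wir 1 Ableitung unserer Gleichung für den Ruck j(t) = 0 nehmen. Die Ableitung von dem Ruck ergibt den Snap: s(t) = 0. Aus der Gleichung für den Snap s(t) = 0, setzen wir t = 3 ein und erhalten s = 0.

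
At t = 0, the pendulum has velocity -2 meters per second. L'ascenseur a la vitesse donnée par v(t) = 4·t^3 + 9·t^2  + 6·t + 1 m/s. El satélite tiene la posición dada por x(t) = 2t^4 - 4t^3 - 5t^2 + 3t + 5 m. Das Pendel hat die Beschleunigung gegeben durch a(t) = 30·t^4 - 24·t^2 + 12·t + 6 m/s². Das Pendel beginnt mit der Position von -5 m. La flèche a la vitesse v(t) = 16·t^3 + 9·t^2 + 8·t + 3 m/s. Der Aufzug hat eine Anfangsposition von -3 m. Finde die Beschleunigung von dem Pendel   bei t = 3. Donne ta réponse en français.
En utilisant a(t) = 30·t^4 - 24·t^2 + 12·t + 6 et en substituant t = 3, nous trouvons a = 2256.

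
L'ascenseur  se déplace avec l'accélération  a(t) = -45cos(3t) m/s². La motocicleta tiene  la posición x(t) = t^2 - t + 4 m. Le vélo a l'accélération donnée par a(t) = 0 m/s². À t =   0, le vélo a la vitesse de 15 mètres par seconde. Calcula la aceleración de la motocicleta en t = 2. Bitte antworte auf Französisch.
Pour résoudre ceci, nous devons prendre 2 dérivées de notre équation de la position x(t) = t^2 - t + 4. En prenant d/dt de x(t), nous trouvons v(t) = 2·t - 1. En dérivant la vitesse, nous obtenons l'accélération: a(t) = 2. Nous avons l'accélération a(t) = 2. En substituant t = 2: a(2) = 2.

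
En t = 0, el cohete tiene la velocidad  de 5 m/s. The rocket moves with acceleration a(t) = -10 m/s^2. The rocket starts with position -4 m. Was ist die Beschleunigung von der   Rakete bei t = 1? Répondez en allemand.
Mit a(t) = -10 und Einsetzen von t = 1, finden wir a = -10.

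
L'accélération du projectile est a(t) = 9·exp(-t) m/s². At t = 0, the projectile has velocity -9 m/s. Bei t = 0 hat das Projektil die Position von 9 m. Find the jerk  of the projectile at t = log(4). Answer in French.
En partant de l'accélération a(t) = 9·exp(-t), nous prenons 1 dérivée. En prenant d/dt de a(t), nous trouvons j(t) = -9·exp(-t). En utilisant j(t) = -9·exp(-t) et en substituant t = log(4), nous trouvons j = -9/4.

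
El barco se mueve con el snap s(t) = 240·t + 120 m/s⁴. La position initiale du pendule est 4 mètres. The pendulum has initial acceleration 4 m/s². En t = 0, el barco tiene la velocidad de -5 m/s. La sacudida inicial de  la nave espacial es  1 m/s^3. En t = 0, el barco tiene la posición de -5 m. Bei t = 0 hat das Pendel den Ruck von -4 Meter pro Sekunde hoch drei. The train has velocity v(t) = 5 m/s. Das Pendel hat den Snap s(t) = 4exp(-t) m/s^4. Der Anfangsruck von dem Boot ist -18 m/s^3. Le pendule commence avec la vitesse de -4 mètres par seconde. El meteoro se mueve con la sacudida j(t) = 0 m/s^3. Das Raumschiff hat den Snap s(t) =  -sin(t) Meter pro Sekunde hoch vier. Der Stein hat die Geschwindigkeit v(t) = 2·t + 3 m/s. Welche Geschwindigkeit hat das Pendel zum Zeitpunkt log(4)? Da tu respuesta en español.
Partiendo del snap s(t) = 4·exp(-t), tomamos 3 integrales. La antiderivada del snap, con j(0) = -4, da la sacudida: j(t) = -4·exp(-t). Integrando la sacudida y usando la condición inicial a(0) = 4, obtenemos a(t) = 4·exp(-t). Tomando ∫a(t)dt y aplicando v(0) = -4, encontramos v(t) = -4·exp(-t). De la ecuación de la velocidad v(t) = -4·exp(-t), sustituimos t = log(4) para obtener v = -1.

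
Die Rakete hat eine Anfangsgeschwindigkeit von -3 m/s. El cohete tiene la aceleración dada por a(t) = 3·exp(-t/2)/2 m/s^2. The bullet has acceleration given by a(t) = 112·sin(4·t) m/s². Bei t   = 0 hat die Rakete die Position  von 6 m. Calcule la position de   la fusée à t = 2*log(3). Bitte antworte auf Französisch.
Nous devons trouver la primitive de notre équation de l'accélération a(t) = 3·exp(-t/2)/2 2 fois. En intégrant l'accélération et en utilisant la condition initiale v(0) = -3, nous obtenons v(t) = -3·exp(-t/2). En intégrant la vitesse et en utilisant la condition initiale x(0) = 6, nous obtenons x(t) = 6·exp(-t/2). De l'équation de la position x(t) = 6·exp(-t/2), nous substituons t = 2*log(3) pour obtenir x = 2.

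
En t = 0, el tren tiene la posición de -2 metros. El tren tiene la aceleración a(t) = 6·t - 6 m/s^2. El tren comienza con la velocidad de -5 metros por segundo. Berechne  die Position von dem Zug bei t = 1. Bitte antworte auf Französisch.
En partant de l'accélération a(t) = 6·t - 6, nous prenons 2 primitives. La primitive de l'accélération, avec v(0) = -5, donne la vitesse: v(t) = 3·t^2 - 6·t - 5. La primitive de la vitesse, avec x(0) = -2, donne la position: x(t) = t^3 - 3·t^2 - 5·t - 2. De l'équation de la position x(t) = t^3 - 3·t^2 - 5·t - 2, nous substituons t = 1 pour obtenir x = -9.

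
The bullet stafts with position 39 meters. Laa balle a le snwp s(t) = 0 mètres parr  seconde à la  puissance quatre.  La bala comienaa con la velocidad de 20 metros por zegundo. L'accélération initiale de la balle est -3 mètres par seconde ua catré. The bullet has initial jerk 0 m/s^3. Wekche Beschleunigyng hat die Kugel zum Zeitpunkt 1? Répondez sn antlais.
We need to integrate our snap equation s(t) = 0 2 times. Taking ∫s(t)dt and applying j(0) = 0, we find j(t) = 0. Integrating jerk and using the initial condition a(0) = -3, we get a(t) = -3. Using a(t) = -3 and substituting t = 1, we find a = -3.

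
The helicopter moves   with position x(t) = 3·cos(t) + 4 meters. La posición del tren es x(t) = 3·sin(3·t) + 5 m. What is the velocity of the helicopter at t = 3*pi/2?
Starting from position x(t) = 3·cos(t) + 4, we take 1 derivative. The derivative of position gives velocity: v(t) = -3·sin(t). We have velocity v(t) = -3·sin(t). Substituting t = 3*pi/2: v(3*pi/2) = 3.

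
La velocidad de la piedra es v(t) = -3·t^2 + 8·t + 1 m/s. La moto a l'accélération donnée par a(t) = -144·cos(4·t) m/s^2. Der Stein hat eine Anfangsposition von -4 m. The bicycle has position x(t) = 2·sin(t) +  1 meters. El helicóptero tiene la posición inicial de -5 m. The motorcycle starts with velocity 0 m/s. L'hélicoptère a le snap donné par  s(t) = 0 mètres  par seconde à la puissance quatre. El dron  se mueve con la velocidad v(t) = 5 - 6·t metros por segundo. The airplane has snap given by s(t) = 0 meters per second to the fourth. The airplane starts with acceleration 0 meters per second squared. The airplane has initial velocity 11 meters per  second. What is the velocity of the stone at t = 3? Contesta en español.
Usando v(t) = -3·t^2 + 8·t + 1 y sustituyendo t = 3, encontramos v = -2.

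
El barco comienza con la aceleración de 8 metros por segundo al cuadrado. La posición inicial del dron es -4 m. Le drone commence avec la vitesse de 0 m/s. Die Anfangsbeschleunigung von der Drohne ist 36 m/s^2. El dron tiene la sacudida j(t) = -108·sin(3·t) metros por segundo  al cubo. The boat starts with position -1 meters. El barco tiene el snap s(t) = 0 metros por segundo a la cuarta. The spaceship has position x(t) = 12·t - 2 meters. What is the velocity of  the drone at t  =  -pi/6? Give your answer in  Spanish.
Necesitamos integrar nuestra ecuación de la sacudida j(t) = -108·sin(3·t) 2 veces. La integral de la sacudida, con a(0) = 36, da la aceleración: a(t) = 36·cos(3·t). Integrando la aceleración y usando la condición inicial v(0) = 0, obtenemos v(t) = 12·sin(3·t). Tenemos la velocidad v(t) = 12·sin(3·t). Sustituyendo t = -pi/6: v(-pi/6) = -12.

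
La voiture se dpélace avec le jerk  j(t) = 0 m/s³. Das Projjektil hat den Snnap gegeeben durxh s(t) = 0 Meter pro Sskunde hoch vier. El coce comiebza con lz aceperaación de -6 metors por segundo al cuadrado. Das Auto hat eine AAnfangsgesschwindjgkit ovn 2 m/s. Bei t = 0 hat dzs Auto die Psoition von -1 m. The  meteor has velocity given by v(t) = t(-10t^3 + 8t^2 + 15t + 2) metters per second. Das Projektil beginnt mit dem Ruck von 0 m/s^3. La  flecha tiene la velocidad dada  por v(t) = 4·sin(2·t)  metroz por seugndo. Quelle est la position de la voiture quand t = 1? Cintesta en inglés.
We must find the antiderivative of our jerk equation j(t) = 0 3 times. The integral of jerk is acceleration. Using a(0) = -6, we get a(t) = -6. Integrating acceleration and using the initial condition v(0) = 2, we get v(t) = 2 - 6·t. The antiderivative of velocity is position. Using x(0) = -1, we get x(t) = -3·t^2 + 2·t - 1. We have position x(t) = -3·t^2 + 2·t - 1. Substituting t = 1: x(1) = -2.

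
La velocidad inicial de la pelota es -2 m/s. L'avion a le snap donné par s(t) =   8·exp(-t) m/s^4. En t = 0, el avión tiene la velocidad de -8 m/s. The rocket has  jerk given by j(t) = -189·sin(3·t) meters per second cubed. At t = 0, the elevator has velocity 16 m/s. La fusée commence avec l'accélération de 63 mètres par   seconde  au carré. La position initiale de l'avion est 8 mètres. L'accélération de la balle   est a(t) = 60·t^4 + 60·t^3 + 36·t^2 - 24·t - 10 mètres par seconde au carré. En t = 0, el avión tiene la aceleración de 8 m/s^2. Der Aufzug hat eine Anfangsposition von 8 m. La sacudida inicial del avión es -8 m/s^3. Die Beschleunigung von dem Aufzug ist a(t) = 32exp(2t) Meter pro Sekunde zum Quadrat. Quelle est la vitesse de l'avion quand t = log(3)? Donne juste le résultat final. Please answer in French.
À t = log(3), v = -8/3.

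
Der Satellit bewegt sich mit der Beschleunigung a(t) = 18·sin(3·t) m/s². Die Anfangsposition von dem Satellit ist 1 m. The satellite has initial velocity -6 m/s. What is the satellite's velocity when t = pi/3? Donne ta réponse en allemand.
Wir müssen unsere Gleichung für die Beschleunigung a(t) = 18·sin(3·t) 1-mal integrieren. Die Stammfunktion von der Beschleunigung, mit v(0) = -6, ergibt die Geschwindigkeit: v(t) = -6·cos(3·t). Wir haben die Geschwindigkeit v(t) = -6·cos(3·t). Durch Einsetzen von t = pi/3: v(pi/3) = 6.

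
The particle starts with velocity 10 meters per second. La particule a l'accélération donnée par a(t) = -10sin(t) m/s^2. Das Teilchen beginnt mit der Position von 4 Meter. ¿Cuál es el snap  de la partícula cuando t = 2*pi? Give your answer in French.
Nous devons dériver notre équation de l'accélération a(t) = -10·sin(t) 2 fois. En dérivant l'accélération, nous obtenons le jerk: j(t) = -10·cos(t). En prenant d/dt de j(t), nous trouvons s(t) = 10·sin(t). En utilisant s(t) = 10·sin(t) et en substituant t = 2*pi, nous trouvons s = 0.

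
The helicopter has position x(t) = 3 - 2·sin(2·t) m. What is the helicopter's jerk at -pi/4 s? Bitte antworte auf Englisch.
We must differentiate our position equation x(t) = 3 - 2·sin(2·t) 3 times. Taking d/dt of x(t), we find v(t) = -4·cos(2·t). Taking d/dt of v(t), we find a(t) = 8·sin(2·t). Differentiating acceleration, we get jerk: j(t) = 16·cos(2·t). Using j(t) = 16·cos(2·t) and substituting t = -pi/4, we find j = 0.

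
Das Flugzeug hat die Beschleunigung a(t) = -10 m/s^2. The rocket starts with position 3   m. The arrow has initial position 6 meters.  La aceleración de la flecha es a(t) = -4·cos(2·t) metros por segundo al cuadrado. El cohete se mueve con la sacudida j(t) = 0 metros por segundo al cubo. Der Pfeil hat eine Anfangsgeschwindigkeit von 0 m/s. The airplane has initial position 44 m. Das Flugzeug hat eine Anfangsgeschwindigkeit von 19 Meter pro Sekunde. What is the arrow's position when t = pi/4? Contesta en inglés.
To solve this, we need to take 2 antiderivatives of our acceleration equation a(t) = -4·cos(2·t). Finding the antiderivative of a(t) and using v(0) = 0: v(t) = -2·sin(2·t). Integrating velocity and using the initial condition x(0) = 6, we get x(t) = cos(2·t) + 5. From the given position equation x(t) = cos(2·t) + 5, we substitute t = pi/4 to get x = 5.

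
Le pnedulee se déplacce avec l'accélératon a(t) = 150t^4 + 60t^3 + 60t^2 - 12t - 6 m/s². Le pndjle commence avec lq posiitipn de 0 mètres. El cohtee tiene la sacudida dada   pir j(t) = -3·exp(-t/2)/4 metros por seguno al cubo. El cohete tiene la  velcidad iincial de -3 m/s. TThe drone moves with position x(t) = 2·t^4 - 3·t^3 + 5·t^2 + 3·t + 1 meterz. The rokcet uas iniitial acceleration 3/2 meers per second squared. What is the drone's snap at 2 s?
We must differentiate our position equation x(t) = 2·t^4 - 3·t^3 + 5·t^2 + 3·t + 1 4 times. Differentiating position, we get velocity: v(t) = 8·t^3 - 9·t^2 + 10·t + 3. Differentiating velocity, we get acceleration: a(t) = 24·t^2 - 18·t + 10. Taking d/dt of a(t), we find j(t) = 48·t - 18. Differentiating jerk, we get snap: s(t) = 48. Using s(t) = 48 and substituting t = 2, we find s = 48.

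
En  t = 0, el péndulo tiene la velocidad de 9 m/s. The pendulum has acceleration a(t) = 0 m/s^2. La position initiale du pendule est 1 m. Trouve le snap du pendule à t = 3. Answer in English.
We must differentiate our acceleration equation a(t) = 0 2 times. The derivative of acceleration gives jerk: j(t) = 0. Differentiating jerk, we get snap: s(t) = 0. From the given snap equation s(t) = 0, we substitute t = 3 to get s = 0.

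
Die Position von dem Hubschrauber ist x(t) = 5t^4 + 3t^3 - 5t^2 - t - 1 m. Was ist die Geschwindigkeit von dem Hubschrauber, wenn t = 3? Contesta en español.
Para resolver esto, necesitamos tomar 1 derivada de nuestra ecuación de la posición x(t) = 5·t^4 + 3·t^3 - 5·t^2 - t - 1. Tomando d/dt de x(t), encontramos v(t) = 20·t^3 + 9·t^2 - 10·t - 1. Tenemos la velocidad v(t) = 20·t^3 + 9·t^2 - 10·t - 1. Sustituyendo t = 3: v(3) = 590.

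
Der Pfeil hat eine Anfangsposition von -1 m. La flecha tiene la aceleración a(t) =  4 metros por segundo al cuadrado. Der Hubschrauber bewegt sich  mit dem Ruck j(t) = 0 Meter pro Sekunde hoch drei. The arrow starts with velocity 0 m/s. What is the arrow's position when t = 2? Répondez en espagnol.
Necesitamos integrar nuestra ecuación de la aceleración a(t) = 4 2 veces. Tomando ∫a(t)dt y aplicando v(0) = 0, encontramos v(t) = 4·t. La antiderivada de la velocidad es la posición. Usando x(0) = -1, obtenemos x(t) = 2·t^2 - 1. Usando x(t) = 2·t^2 - 1 y sustituyendo t = 2, encontramos x = 7.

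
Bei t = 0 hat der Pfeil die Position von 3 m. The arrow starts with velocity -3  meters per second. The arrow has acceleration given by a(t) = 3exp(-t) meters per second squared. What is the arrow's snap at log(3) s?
To solve this, we need to take 2 derivatives of our acceleration equation a(t) = 3·exp(-t). The derivative of acceleration gives jerk: j(t) = -3·exp(-t). The derivative of jerk gives snap: s(t) = 3·exp(-t). From the given snap equation s(t) = 3·exp(-t), we substitute t = log(3) to get s = 1.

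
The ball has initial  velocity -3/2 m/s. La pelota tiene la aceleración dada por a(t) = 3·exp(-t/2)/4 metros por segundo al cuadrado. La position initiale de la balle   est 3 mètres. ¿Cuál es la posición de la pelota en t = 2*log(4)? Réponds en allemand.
Um dies zu lösen, müssen wir 2 Integrale unserer Gleichung für die Beschleunigung a(t) = 3·exp(-t/2)/4 finden. Das Integral von der Beschleunigung ist die Geschwindigkeit. Mit v(0) = -3/2 erhalten wir v(t) = -3·exp(-t/2)/2. Das Integral von der Geschwindigkeit ist die Position. Mit x(0) = 3 erhalten wir x(t) = 3·exp(-t/2). Mit x(t) = 3·exp(-t/2) und Einsetzen von t = 2*log(4), finden wir x = 3/4.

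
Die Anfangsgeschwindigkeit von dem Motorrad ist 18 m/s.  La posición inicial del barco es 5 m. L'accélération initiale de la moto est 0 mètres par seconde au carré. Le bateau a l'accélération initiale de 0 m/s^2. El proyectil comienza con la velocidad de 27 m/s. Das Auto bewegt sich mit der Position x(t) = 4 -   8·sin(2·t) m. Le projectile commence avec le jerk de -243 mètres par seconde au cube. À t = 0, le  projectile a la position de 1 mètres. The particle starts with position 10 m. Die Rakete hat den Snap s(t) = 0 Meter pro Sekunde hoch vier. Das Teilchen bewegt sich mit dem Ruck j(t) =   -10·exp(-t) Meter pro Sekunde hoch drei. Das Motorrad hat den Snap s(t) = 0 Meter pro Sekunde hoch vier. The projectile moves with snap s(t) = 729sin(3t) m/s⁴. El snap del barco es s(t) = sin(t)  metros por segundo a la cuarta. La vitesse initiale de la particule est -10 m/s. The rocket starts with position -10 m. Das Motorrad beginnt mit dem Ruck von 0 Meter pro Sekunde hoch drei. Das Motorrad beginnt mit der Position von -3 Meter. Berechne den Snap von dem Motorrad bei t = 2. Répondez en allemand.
Aus der Gleichung für den Snap s(t) = 0, setzen wir t = 2 ein und erhalten s = 0.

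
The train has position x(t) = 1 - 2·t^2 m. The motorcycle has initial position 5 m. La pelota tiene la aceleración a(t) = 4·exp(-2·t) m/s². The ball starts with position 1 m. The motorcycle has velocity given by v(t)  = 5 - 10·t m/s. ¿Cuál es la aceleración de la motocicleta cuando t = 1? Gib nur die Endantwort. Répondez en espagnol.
La respuesta es -10.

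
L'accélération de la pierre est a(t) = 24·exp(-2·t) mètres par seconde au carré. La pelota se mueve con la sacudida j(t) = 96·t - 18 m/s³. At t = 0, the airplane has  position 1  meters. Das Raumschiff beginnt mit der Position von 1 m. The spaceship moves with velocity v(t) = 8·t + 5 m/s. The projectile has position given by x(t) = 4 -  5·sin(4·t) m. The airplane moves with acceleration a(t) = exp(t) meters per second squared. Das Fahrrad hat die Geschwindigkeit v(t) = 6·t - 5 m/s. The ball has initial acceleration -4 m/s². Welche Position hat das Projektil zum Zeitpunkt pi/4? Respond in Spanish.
Usando x(t) = 4 - 5·sin(4·t) y sustituyendo t = pi/4, encontramos x = 4.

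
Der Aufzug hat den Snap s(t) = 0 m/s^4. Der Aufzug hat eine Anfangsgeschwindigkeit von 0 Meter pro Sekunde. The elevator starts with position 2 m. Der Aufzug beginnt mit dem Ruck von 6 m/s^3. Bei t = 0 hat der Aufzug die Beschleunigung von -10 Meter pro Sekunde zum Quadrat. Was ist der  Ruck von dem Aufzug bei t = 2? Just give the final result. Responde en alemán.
Bei t = 2, j = 6.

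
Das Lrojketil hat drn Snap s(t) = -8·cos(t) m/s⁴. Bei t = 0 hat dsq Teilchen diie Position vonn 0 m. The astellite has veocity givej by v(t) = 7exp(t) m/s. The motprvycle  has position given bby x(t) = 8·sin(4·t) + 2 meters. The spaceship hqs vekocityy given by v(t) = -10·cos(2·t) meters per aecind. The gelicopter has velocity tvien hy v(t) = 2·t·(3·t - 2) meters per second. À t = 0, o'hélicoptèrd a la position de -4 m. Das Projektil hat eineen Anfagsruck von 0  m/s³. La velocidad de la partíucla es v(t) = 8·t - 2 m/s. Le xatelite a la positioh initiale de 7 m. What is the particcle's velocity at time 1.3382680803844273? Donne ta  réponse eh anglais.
We have velocity v(t) = 8·t - 2. Substituting t = 1.3382680803844273: v(1.3382680803844273) = 8.70614464307542.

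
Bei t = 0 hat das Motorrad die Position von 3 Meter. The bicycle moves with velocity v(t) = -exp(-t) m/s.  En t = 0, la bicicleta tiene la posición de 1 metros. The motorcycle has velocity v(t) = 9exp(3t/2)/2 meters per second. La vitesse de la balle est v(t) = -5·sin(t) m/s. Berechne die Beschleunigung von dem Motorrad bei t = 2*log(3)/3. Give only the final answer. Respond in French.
L'accélération à t = 2*log(3)/3 est a = 81/4.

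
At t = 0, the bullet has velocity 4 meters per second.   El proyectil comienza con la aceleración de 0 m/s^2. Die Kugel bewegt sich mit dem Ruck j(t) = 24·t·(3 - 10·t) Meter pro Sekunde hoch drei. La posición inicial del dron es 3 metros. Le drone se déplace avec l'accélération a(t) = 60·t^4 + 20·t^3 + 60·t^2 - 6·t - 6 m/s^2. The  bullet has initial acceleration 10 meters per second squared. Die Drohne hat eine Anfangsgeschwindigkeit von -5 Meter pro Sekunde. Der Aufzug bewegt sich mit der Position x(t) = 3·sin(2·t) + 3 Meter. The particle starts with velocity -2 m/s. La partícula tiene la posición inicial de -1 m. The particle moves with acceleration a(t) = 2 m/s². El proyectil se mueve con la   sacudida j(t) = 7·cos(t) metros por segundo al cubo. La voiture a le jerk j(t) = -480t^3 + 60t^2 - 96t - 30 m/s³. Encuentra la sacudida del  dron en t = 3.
Para resolver esto, necesitamos tomar 1 derivada de nuestra ecuación de la aceleración a(t) = 60·t^4 + 20·t^3 + 60·t^2 - 6·t - 6. Tomando d/dt de a(t), encontramos j(t) = 240·t^3 + 60·t^2 + 120·t - 6. Usando j(t) = 240·t^3 + 60·t^2 + 120·t - 6 y sustituyendo t = 3, encontramos j = 7374.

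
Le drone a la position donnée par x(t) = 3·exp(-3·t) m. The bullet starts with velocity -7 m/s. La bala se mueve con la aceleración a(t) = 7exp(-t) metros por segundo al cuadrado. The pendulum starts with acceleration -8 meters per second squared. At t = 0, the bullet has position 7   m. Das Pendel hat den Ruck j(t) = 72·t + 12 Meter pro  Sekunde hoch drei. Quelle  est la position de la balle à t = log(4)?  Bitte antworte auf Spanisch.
Debemos encontrar la integral de nuestra ecuación de la aceleración a(t) = 7·exp(-t) 2 veces. Integrando la aceleración y usando la condición inicial v(0) = -7, obtenemos v(t) = -7·exp(-t). Tomando ∫v(t)dt y aplicando x(0) = 7, encontramos x(t) = 7·exp(-t). De la ecuación de la posición x(t) = 7·exp(-t), sustituimos t = log(4) para obtener x = 7/4.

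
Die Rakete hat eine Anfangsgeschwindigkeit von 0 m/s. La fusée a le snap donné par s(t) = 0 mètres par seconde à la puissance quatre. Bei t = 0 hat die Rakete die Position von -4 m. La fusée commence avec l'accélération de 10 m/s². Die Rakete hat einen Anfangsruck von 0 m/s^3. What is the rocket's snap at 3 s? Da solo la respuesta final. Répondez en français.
À t = 3, s = 0.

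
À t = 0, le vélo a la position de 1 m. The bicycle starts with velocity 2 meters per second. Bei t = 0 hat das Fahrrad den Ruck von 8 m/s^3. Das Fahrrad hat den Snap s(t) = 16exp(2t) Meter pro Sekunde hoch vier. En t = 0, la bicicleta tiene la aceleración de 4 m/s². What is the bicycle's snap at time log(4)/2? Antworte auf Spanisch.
Usando s(t) = 16·exp(2·t) y sustituyendo t = log(4)/2, encontramos s = 64.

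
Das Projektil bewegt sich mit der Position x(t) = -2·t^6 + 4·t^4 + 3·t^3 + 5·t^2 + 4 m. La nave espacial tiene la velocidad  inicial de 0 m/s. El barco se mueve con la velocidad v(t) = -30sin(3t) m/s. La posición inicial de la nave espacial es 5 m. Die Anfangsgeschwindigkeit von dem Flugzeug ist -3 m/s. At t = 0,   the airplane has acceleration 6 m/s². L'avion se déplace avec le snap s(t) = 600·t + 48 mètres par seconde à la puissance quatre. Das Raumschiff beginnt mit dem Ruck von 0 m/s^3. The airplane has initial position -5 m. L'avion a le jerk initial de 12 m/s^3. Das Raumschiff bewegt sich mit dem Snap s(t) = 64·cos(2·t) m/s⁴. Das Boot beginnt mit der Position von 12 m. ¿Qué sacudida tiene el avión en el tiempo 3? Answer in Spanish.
Necesitamos integrar nuestra ecuación del snap s(t) = 600·t + 48 1 vez. Integrando el snap y usando la condición inicial j(0) = 12, obtenemos j(t) = 300·t^2 + 48·t + 12. De la ecuación de la sacudida j(t) = 300·t^2 + 48·t + 12, sustituimos t = 3 para obtener j = 2856.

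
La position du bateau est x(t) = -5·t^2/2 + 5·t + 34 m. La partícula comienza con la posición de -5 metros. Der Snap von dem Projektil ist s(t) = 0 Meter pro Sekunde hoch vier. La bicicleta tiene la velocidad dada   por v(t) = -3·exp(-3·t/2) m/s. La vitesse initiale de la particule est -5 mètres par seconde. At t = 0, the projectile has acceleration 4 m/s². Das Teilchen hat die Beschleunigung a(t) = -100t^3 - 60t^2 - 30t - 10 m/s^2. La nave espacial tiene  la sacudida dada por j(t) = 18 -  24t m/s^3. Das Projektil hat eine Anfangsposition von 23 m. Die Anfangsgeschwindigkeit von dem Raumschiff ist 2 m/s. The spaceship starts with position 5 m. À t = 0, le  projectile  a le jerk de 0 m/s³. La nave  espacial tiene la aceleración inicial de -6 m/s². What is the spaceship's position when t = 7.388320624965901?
To solve this, we need to take 3 integrals of our jerk equation j(t) = 18 - 24·t. The antiderivative of jerk is acceleration. Using a(0) = -6, we get a(t) = -12·t^2 + 18·t - 6. The integral of acceleration is velocity. Using v(0) = 2, we get v(t) = -4·t^3 + 9·t^2 - 6·t + 2. Integrating velocity and using the initial condition x(0) = 5, we get x(t) = -t^4 + 3·t^3 - 3·t^2 + 2·t + 5. From the given position equation x(t) = -t^4 + 3·t^3 - 3·t^2 + 2·t + 5, we substitute t = 7.388320624965901 to get x = -1913.83150566670.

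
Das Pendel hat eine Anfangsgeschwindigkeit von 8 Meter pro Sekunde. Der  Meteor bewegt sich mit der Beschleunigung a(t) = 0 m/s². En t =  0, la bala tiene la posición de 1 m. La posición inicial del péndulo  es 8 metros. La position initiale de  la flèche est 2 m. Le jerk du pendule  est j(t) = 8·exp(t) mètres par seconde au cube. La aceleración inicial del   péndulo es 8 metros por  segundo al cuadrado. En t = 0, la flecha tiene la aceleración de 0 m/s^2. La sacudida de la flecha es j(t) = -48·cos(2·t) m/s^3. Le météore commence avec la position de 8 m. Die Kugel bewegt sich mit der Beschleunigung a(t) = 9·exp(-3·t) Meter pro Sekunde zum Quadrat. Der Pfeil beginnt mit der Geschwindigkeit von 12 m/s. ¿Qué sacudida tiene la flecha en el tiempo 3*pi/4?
De la ecuación de la sacudida j(t) = -48·cos(2·t), sustituimos t = 3*pi/4 para obtener j = 0.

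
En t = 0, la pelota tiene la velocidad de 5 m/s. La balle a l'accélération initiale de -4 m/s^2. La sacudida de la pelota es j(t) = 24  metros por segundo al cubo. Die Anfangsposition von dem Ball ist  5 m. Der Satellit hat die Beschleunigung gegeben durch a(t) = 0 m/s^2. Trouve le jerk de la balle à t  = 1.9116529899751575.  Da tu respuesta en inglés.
We have jerk j(t) = 24. Substituting t = 1.9116529899751575: j(1.9116529899751575) = 24.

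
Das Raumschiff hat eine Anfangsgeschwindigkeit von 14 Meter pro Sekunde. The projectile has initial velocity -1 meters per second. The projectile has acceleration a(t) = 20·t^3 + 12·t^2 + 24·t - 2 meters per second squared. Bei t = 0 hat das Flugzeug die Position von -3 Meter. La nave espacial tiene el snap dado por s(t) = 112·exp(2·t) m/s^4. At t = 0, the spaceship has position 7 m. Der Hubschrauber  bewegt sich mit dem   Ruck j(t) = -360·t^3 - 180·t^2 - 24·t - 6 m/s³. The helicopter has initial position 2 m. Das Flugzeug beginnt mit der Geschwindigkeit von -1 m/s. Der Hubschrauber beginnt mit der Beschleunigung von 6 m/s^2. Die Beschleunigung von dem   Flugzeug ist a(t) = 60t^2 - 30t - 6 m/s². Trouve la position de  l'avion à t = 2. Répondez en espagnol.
Debemos encontrar la integral de nuestra ecuación de la aceleración a(t) = 60·t^2 - 30·t - 6 2 veces. La integral de la aceleración es la velocidad. Usando v(0) = -1, obtenemos v(t) = 20·t^3 - 15·t^2 - 6·t - 1. La integral de la velocidad es la posición. Usando x(0) = -3, obtenemos x(t) = 5·t^4 - 5·t^3 - 3·t^2 - t - 3. De la ecuación de la posición x(t) = 5·t^4 - 5·t^3 - 3·t^2 - t - 3, sustituimos t = 2 para obtener x = 23.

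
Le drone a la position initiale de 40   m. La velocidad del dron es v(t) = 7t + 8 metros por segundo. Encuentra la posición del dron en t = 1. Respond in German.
Wir müssen unsere Gleichung für die Geschwindigkeit v(t) = 7·t + 8 1-mal integrieren. Mit ∫v(t)dt und Anwendung von x(0) = 40, finden wir x(t) = 7·t^2/2 + 8·t + 40. Wir haben die Position x(t) = 7·t^2/2 + 8·t + 40. Durch Einsetzen von t = 1: x(1) = 103/2.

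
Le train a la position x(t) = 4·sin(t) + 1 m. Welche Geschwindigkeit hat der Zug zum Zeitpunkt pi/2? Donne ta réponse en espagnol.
Partiendo de la posición x(t) = 4·sin(t) + 1, tomamos 1 derivada. Tomando d/dt de x(t), encontramos v(t) = 4·cos(t). De la ecuación de la velocidad v(t) = 4·cos(t), sustituimos t = pi/2 para obtener v = 0.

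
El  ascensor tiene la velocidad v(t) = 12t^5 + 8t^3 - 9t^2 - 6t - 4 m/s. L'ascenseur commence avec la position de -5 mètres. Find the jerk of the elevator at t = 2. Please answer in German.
Wir müssen unsere Gleichung für die Geschwindigkeit v(t) = 12·t^5 + 8·t^3 - 9·t^2 - 6·t - 4 2-mal ableiten. Mit d/dt von v(t) finden wir a(t) = 60·t^4 + 24·t^2 - 18·t - 6. Die Ableitung von der Beschleunigung ergibt den Ruck: j(t) = 240·t^3 + 48·t - 18. Wir haben den Ruck j(t) = 240·t^3 + 48·t - 18. Durch Einsetzen von t = 2: j(2) = 1998.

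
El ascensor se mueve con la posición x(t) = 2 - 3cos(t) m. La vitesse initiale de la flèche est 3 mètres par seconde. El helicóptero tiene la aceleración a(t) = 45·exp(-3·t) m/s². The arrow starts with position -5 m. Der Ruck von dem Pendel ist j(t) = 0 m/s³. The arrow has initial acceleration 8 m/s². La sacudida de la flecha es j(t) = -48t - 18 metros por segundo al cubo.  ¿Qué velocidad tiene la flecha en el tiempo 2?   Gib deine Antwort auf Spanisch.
Partiendo de la sacudida j(t) = -48·t - 18, tomamos 2 antiderivadas. La integral de la sacudida es la aceleración. Usando a(0) = 8, obtenemos a(t) = -24·t^2 - 18·t + 8. Tomando ∫a(t)dt y aplicando v(0) = 3, encontramos v(t) = -8·t^3 - 9·t^2 + 8·t + 3. De la ecuación de la velocidad v(t) = -8·t^3 - 9·t^2 + 8·t + 3, sustituimos t = 2 para obtener v = -81.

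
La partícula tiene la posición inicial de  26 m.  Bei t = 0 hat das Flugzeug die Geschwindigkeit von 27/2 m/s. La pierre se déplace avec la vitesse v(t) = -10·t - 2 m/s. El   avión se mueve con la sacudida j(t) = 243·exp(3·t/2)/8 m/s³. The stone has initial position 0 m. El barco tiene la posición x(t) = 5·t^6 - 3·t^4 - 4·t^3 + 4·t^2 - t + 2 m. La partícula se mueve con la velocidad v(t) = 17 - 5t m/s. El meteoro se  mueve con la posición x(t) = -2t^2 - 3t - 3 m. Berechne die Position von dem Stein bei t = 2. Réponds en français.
Nous devons trouver l'intégrale de notre équation de la vitesse v(t) = -10·t - 2 1 fois. L'intégrale de la vitesse est la position. En utilisant x(0) = 0, nous obtenons x(t) = -5·t^2 - 2·t. Nous avons la position x(t) = -5·t^2 - 2·t. En substituant t = 2: x(2) = -24.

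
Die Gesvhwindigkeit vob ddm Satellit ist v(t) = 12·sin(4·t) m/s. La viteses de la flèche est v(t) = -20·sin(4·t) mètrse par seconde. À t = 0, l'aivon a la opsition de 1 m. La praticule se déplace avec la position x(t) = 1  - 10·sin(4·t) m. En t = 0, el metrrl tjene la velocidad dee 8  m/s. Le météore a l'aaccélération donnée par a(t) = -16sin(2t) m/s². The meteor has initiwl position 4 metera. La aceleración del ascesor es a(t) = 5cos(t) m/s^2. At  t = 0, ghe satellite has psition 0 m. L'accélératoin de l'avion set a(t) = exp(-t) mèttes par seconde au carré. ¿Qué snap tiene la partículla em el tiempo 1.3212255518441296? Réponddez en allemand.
Um dies zu lösen, müssen wir 4 Ableitungen unserer Gleichung für die Position x(t) = 1 - 10·sin(4·t) nehmen. Durch Ableiten von der Position erhalten wir die Geschwindigkeit: v(t) = -40·cos(4·t). Die Ableitung von der Geschwindigkeit ergibt die Beschleunigung: a(t) = 160·sin(4·t). Durch Ableiten von der Beschleunigung erhalten wir den Ruck: j(t) = 640·cos(4·t). Durch Ableiten von dem Ruck erhalten wir den Snap: s(t) = -2560·sin(4·t). Aus der Gleichung für den Snap s(t) = -2560·sin(4·t), setzen wir t = 1.3212255518441296 ein und erhalten s = 2151.78777576221.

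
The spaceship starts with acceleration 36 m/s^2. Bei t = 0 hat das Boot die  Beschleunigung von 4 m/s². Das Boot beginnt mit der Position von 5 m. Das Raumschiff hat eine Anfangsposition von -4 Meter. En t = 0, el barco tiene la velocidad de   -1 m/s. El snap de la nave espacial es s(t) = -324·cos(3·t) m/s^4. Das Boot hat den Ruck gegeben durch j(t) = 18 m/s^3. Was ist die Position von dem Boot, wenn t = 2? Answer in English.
To solve this, we need to take 3 antiderivatives of our jerk equation j(t) = 18. Integrating jerk and using the initial condition a(0) = 4, we get a(t) = 18·t + 4. The integral of acceleration, with v(0) = -1, gives velocity: v(t) = 9·t^2 + 4·t - 1. Integrating velocity and using the initial condition x(0) = 5, we get x(t) = 3·t^3 + 2·t^2 - t + 5. We have position x(t) = 3·t^3 + 2·t^2 - t + 5. Substituting t = 2: x(2) = 35.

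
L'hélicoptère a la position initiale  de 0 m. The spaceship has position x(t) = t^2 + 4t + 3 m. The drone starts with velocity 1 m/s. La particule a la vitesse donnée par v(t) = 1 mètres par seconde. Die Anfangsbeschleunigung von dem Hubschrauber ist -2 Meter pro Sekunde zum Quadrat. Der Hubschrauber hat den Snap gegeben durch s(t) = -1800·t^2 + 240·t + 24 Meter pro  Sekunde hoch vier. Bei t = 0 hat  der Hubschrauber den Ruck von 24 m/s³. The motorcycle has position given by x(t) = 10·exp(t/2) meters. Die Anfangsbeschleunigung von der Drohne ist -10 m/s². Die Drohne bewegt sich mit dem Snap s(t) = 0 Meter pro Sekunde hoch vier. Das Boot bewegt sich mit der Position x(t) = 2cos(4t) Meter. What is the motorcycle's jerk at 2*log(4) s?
To solve this, we need to take 3 derivatives of our position equation x(t) = 10·exp(t/2). Taking d/dt of x(t), we find v(t) = 5·exp(t/2). Taking d/dt of v(t), we find a(t) = 5·exp(t/2)/2. Differentiating acceleration, we get jerk: j(t) = 5·exp(t/2)/4. We have jerk j(t) = 5·exp(t/2)/4. Substituting t = 2*log(4): j(2*log(4)) = 5.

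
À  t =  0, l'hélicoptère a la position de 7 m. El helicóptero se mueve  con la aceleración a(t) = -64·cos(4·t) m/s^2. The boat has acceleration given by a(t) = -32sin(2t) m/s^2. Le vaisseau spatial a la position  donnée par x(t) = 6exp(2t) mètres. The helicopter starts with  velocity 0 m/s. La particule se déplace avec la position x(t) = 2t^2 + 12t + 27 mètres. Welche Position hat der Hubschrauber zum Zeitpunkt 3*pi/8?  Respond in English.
To find the answer, we compute 2 antiderivatives of a(t) = -64·cos(4·t). The antiderivative of acceleration is velocity. Using v(0) = 0, we get v(t) = -16·sin(4·t). The antiderivative of velocity is position. Using x(0) = 7, we get x(t) = 4·cos(4·t) + 3. From the given position equation x(t) = 4·cos(4·t) + 3, we substitute t = 3*pi/8 to get x = 3.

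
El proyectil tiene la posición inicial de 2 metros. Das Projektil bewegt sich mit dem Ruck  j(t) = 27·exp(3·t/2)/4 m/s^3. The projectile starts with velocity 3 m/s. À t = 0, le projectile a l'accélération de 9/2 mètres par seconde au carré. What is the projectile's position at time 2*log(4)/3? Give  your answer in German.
Wir müssen unsere Gleichung für den Ruck j(t) = 27·exp(3·t/2)/4 3-mal integrieren. Mit ∫j(t)dt und Anwendung von a(0) = 9/2, finden wir a(t) = 9·exp(3·t/2)/2. Mit ∫a(t)dt und Anwendung von v(0) = 3, finden wir v(t) = 3·exp(3·t/2). Das Integral von der Geschwindigkeit, mit x(0) = 2, ergibt die Position: x(t) = 2·exp(3·t/2). Wir haben die Position x(t) = 2·exp(3·t/2). Durch Einsetzen von t = 2*log(4)/3: x(2*log(4)/3) = 8.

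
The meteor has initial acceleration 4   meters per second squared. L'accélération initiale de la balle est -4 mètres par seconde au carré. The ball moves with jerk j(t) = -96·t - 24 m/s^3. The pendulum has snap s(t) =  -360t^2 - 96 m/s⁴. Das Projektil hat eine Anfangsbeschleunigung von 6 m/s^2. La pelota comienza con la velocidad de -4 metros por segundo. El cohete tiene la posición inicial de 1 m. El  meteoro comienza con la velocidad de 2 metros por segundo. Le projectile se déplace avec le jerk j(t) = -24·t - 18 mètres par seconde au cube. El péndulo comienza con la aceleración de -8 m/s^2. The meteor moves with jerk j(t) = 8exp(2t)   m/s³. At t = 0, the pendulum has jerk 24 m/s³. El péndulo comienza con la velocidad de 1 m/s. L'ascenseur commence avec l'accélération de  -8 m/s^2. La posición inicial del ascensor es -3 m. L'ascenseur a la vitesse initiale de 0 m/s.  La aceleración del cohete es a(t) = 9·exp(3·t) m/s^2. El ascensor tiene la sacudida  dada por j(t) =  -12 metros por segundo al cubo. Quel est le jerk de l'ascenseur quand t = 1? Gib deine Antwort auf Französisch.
De l'équation du jerk j(t) = -12, nous substituons t = 1 pour obtenir j = -12.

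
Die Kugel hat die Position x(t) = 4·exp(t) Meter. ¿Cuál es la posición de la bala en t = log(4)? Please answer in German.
Wir haben die Position x(t) = 4·exp(t). Durch Einsetzen von t = log(4): x(log(4)) = 16.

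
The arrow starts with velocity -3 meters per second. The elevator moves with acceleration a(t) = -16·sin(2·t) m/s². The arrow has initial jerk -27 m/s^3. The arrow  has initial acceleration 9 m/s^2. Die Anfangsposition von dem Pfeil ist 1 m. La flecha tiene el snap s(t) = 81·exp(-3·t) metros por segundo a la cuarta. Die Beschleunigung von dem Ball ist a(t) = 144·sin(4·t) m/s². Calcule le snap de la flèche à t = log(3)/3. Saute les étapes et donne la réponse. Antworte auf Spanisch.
El snap en t = log(3)/3 es s = 27.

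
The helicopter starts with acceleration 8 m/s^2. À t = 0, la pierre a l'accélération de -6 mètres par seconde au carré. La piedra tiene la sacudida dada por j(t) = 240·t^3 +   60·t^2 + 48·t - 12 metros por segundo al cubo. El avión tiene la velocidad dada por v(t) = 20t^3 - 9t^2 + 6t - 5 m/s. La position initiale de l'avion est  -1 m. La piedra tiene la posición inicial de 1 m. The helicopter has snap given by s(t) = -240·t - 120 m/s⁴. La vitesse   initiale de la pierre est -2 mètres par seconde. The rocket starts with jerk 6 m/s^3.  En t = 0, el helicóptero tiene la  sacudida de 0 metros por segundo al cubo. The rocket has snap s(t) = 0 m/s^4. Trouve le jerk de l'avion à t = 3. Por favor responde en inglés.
To solve this, we need to take 2 derivatives of our velocity equation v(t) = 20·t^3 - 9·t^2 + 6·t - 5. The derivative of velocity gives acceleration: a(t) = 60·t^2 - 18·t + 6. Differentiating acceleration, we get jerk: j(t) = 120·t - 18. We have jerk j(t) = 120·t - 18. Substituting t = 3: j(3) = 342.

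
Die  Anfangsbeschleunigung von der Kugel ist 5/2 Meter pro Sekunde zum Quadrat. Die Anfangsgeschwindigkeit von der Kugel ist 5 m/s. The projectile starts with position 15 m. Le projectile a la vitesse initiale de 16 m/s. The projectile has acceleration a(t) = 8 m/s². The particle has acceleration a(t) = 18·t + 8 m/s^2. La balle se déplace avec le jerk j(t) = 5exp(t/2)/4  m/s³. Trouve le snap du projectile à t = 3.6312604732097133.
Nous devons dériver notre équation de l'accélération a(t) = 8 2 fois. En dérivant l'accélération, nous obtenons le jerk: j(t) = 0. En dérivant le jerk, nous obtenons le snap: s(t) = 0. En utilisant s(t) = 0 et en substituant t = 3.6312604732097133, nous trouvons s = 0.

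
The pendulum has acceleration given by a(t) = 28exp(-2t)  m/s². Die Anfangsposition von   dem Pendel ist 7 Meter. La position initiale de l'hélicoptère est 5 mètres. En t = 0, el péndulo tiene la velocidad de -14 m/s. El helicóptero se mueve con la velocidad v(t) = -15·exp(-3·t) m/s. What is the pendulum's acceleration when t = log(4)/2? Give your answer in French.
En utilisant a(t) = 28·exp(-2·t) et en substituant t = log(4)/2, nous trouvons a = 7.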